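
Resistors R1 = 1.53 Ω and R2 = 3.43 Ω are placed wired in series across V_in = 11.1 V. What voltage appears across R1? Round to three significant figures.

V ≈ 3.42 V

ΣR = 1.53 + 3.43 = 4.960 Ω.
Voltage divider: V = V_in · (1.530 / 4.960) = 11.1 × 0.3085 = 3.424 V.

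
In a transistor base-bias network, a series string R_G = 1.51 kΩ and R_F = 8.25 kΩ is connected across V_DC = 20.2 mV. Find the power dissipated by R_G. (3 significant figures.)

The common current is I = 20.2/9.760 = 2.070 µA.
V(R_G) = I·R = 3.125 mV; P = V·I = 3.125 × 2.070 = 6.468 nW.

P ≈ 6.47 nW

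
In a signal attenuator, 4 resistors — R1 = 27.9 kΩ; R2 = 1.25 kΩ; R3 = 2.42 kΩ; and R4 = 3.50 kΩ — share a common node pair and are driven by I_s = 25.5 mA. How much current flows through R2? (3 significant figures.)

I ≈ 13.3 mA

Total conductance ΣG = 1/27.9 + 1/1.25 + 1/2.42 + 1/3.50 = 1.535 (units of 1/kΩ).
Current divider: I(R2) = I_s · G_k/ΣG = 25.5 × (0.8000/1.535) = 25.5 × 0.5212 = 13.29 mA.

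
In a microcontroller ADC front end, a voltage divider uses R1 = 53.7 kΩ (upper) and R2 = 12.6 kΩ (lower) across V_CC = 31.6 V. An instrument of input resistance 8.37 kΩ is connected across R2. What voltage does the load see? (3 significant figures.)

V_out ≈ 2.71 V

First combine the lower leg with the load: R2 ‖ R_L = 5.029 kΩ.
Now apply the divider: V_out = 31.6 × 0.08563 = 2.706 V.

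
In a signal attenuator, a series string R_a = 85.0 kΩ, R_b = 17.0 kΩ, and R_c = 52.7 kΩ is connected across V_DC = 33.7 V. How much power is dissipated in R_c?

P ≈ 2.50 mW

ΣR = 154.7 kΩ → I = 33.7/154.7 = 0.2178 mA.
P = I²R = 0.04745 × 52.7 = 2.501 mW.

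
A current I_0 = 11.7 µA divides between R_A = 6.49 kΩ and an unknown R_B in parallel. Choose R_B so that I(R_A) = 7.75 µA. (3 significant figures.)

R_B ≈ 12.7 kΩ

In a two-way split, I_A/I_0 = R_B/(R_A + R_B).
7.75/11.7 = R_B/(R_A + R_B) → R_B = R_A · (0.6624)/(1 − 0.6624) = 6.49 × 1.962 = 12.73 kΩ.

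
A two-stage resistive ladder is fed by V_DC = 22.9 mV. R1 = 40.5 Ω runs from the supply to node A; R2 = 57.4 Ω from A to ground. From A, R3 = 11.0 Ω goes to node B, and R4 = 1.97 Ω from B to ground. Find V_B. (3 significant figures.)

V_B ≈ 0.720 mV

Node A sees R2 in parallel with the series input of stage 2, R3 + R4 = 12.97 Ω.
Effective lower resistance at A: R2 ‖ 12.97 = 10.58 Ω.
So V_A = 22.9 × 0.2071 = 4.743 mV.
V_B = V_A × 0.1519 = 0.7204 mV.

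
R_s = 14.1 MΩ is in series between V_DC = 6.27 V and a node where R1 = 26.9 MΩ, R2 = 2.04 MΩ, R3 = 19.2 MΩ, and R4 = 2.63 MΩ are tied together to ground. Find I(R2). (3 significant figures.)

Combine the parallel branches: R_p = (1/26.9 + 1/2.04 + 1/19.2 + 1/2.63)⁻¹ = 1.042 MΩ.
Node voltage V_A = V_DC · R_p/(R_s + R_p) = 6.27 × 0.06882 = 0.4315 V.
Branch current I = V_A/R2 = 0.4315/2.04 = 0.2115 µA.

I ≈ 0.212 µA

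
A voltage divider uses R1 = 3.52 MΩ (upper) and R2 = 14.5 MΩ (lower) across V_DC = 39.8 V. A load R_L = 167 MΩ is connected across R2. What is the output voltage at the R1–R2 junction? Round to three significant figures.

V_out ≈ 31.5 V

The load sits in parallel with R2, giving an effective lower resistance R2' = R2·R_L/(R2+R_L) = 13.34 MΩ.
Voltage divider with the loaded lower leg: V_out = 39.8 × 13.34/(3.52 + 13.34) = 39.8 × 0.7912 = 31.49 V.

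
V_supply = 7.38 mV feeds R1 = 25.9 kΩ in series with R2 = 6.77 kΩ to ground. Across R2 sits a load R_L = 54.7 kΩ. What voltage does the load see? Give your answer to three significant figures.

V_out ≈ 1.39 mV

The load sits in parallel with R2, giving an effective lower resistance R2' = R2·R_L/(R2+R_L) = 6.024 kΩ.
Then V_out = V_supply · R2'/(R1 + R2') = 7.38 × 6.024/31.92 = 1.393 mV.
(Unloaded it would be 1.53 mV; the load pulls it down.)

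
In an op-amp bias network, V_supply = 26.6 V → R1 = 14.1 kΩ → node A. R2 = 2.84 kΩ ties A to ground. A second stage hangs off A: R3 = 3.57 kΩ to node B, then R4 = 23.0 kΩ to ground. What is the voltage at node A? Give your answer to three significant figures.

The second stage (R3 + R4 = 26.57 kΩ) loads node A in parallel with R2.
Effective lower resistance at A: R2 ‖ 26.57 = 2.566 kΩ.
V_A = 26.6 × 2.566/(14.1 + 2.566) = 4.095 V.

V_A ≈ 4.10 V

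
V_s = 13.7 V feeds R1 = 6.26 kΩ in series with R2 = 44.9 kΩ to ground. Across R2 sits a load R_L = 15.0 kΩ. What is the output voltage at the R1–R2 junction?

The load sits in parallel with R2, giving an effective lower resistance R2' = R2·R_L/(R2+R_L) = 11.24 kΩ.
Voltage divider with the loaded lower leg: V_out = 13.7 × 11.24/(6.26 + 11.24) = 13.7 × 0.6424 = 8.800 V.

V_out ≈ 8.80 V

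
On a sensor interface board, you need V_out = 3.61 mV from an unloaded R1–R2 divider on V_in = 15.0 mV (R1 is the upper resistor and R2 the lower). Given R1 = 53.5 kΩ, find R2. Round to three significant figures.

R2 ≈ 17.0 kΩ

V_out/V_in = R2/(R1+R2) = 0.2407.
R2 = R1 · 0.2407/(1 − 0.2407) = 16.96 kΩ.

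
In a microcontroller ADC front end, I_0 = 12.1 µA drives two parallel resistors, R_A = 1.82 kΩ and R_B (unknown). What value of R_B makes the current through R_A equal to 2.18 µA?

The fraction through R_A equals R_B/(R_A+R_B).
With f = 0.1802, R_B = R_A · f/(1−f) = 1.82 × 0.2198 = 0.4000 kΩ.

R_B ≈ 0.400 kΩ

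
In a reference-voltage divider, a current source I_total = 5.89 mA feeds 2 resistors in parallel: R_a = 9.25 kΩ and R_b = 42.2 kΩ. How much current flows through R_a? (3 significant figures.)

I ≈ 4.83 mA

With just two branches, the current splits inversely with resistance.
I(R_a) = 5.89 × 42.2/(9.25 + 42.2) = 5.89 × 0.8202 = 4.831 mA.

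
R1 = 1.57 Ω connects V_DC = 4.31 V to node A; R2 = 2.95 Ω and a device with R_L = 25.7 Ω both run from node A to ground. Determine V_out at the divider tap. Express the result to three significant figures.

R2 ‖ R_L = (2.95 × 25.7)/(2.95 + 25.7) = 2.646 Ω.
Now apply the divider: V_out = 4.31 × 0.6276 = 2.705 V.

V_out ≈ 2.71 V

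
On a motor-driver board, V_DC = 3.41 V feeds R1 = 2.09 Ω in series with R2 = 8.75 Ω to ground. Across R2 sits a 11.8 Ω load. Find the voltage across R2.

V_out ≈ 2.41 V

The load sits in parallel with R2, giving an effective lower resistance R2' = R2·R_L/(R2+R_L) = 5.024 Ω.
Then V_out = V_DC · R2'/(R1 + R2') = 3.41 × 5.024/7.114 = 2.408 V.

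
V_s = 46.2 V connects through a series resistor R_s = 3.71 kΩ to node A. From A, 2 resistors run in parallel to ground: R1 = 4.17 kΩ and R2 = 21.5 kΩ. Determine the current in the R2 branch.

I ≈ 1.04 mA

Combine the parallel branches: R_p = (1/4.17 + 1/21.5)⁻¹ = 3.493 kΩ.
V_A by voltage divider: V_A = 46.2 × 3.493/(3.71 + 3.493) = 22.40 V.
Branch current I = V_A/R2 = 22.40/21.5 = 1.042 mA.
(Equivalently: I_total = 6.414 mA, then current-divider fraction G_k/ΣG = 0.1624.)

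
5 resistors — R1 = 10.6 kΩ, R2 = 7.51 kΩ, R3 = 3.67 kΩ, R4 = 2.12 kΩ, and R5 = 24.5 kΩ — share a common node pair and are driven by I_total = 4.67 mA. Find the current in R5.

Total conductance ΣG = 1/10.6 + 1/7.51 + 1/3.67 + 1/2.12 + 1/24.5 = 1.012 (units of 1/kΩ).
R5 takes the fraction G_k/ΣG = 0.04082/1.012 = 0.04031, so I = 4.67 × 0.04031 = 0.1883 mA.

I ≈ 0.188 mA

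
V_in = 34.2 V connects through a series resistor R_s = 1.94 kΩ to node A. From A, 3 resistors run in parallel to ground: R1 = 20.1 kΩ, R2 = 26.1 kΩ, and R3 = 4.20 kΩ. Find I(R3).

Parallel bank: R_p = 1/(1/20.1 + 1/26.1 + 1/4.20) = 3.066 kΩ.
V_A = 34.2 × 3.066/5.006 = 20.95 V.
Branch current I = V_A/R3 = 20.95/4.20 = 4.987 mA.

I ≈ 4.99 mA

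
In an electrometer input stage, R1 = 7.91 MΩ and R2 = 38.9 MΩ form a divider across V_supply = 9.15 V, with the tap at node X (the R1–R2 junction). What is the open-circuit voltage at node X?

Open-circuit (no load on X): V_th = V_supply · R2/(R1 + R2) = 9.15 × 38.9/(7.910 + 38.9) = 7.604 V.

V_th ≈ 7.60 V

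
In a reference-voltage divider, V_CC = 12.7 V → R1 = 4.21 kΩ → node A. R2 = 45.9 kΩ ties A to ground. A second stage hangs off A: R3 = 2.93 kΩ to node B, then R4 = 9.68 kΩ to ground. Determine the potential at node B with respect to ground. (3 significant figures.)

V_B ≈ 6.84 V

The second stage (R3 + R4 = 12.61 kΩ) loads node A in parallel with R2.
R2 ‖ (R3+R4) = 9.892 kΩ.
V_A = 12.7 × 9.892/(4.21 + 9.892) = 8.909 V.
Stage 2 is unloaded, so V_B = V_A · R4/(R3+R4) = 8.909 × 9.68/12.61 = 6.839 V.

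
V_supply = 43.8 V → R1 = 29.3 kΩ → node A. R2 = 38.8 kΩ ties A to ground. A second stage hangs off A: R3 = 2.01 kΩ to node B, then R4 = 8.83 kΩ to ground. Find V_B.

V_B ≈ 8.00 V

The second stage (R3 + R4 = 10.84 kΩ) loads node A in parallel with R2.
Effective lower resistance at A: R2 ‖ 10.84 = 8.473 kΩ.
First divider: V_A = V_supply · 8.473/(29.3 + 8.473) = 9.825 V.
V_B = V_A × 0.8146 = 8.003 V.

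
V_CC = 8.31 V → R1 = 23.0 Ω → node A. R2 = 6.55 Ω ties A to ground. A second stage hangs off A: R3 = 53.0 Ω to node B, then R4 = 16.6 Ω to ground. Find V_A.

The second stage (R3 + R4 = 69.60 Ω) loads node A in parallel with R2.
R2 ‖ (R3+R4) = 5.987 Ω.
First divider: V_A = V_CC · 5.987/(23.0 + 5.987) = 1.716 V.

V_A ≈ 1.72 V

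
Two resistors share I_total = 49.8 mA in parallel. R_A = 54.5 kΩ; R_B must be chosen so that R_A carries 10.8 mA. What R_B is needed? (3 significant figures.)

R_B ≈ 15.1 kΩ

Two-branch current divider: I_A = I_total · R_B/(R_A + R_B).
With f = 0.2169, R_B = R_A · f/(1−f) = 54.5 × 0.2769 = 15.09 kΩ.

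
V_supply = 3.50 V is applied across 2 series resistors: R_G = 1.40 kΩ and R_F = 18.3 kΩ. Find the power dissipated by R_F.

P ≈ 0.578 mW

The common current is I = 3.50/19.70 = 0.1777 mA.
V(R_F) = I·R = 3.251 V; P = V·I = 3.251 × 0.1777 = 0.5776 mW.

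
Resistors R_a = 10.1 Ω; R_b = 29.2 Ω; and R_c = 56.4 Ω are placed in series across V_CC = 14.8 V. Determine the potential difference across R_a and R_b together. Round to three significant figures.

V ≈ 6.08 V

ΣR = 10.1 + 29.2 + 56.4 = 95.70 Ω.
R_{R_a..R_b} = 10.1 + 29.2 = 39.30 Ω.
By the voltage-divider rule, V = 14.8 × 39.30/95.70 = 6.078 V.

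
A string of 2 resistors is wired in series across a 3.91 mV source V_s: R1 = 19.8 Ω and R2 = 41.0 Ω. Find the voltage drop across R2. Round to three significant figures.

Series total: ΣR = 19.8 + 41.0 = 60.80 Ω.
V = V_s · R/ΣR = 3.91 × 0.6743 = 2.637 mV.

V ≈ 2.64 mV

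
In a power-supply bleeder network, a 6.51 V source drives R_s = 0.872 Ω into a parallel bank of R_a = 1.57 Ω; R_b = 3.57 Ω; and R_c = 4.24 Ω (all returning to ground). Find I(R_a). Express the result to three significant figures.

I ≈ 2.07 A

Equivalent of the parallel group: R_p = 0.8674 Ω.
Node voltage V_A = V_supply · R_p/(R_s + R_p) = 6.51 × 0.4987 = 3.246 V.
I(R_a) = V_A / R_a = 3.246/1.57 = 2.068 A.
(Check via current divider: I_total = 3.743 A; share G_k/ΣG = 0.5525 → same result.)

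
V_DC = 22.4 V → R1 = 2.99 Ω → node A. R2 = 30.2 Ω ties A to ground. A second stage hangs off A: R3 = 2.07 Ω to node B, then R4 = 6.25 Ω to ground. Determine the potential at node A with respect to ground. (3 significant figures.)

Looking into the second stage from A: R3 + R4 = 8.320 Ω appears in parallel with R2.
R2 ‖ (R3+R4) = 6.523 Ω.
V_A = 22.4 × 6.523/(2.99 + 6.523) = 15.36 V.

V_A ≈ 15.4 V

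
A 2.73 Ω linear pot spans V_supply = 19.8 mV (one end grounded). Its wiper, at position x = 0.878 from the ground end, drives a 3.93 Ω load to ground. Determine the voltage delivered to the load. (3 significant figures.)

V_out ≈ 16.2 mV

The pot divides into 0.3331 Ω above the wiper and 2.397 Ω below.
R_L loads the lower segment: effective lower R = 1.489 Ω.
V_out = 19.8 × 1.489/(0.3331 + 1.489) = 16.18 mV.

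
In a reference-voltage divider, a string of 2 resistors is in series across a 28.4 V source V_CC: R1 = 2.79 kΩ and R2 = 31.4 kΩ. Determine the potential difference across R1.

V ≈ 2.32 V

Total series resistance ΣR = 2.79 + 31.4 = 34.19 kΩ.
Voltage divider: V = V_CC · (2.790 / 34.19) = 28.4 × 0.08160 = 2.318 V.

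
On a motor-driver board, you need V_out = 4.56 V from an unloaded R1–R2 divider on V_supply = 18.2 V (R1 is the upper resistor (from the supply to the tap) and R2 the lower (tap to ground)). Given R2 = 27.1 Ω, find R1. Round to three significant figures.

R1 ≈ 81.1 Ω

The divider ratio is R2/(R1+R2) = 4.56/18.2 = 0.2505.
R1 = R2·(1/k − 1) = 27.1 × 2.991 = 81.06 Ω.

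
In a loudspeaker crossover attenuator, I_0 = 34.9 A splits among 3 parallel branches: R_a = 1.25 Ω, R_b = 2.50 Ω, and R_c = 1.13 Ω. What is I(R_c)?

I ≈ 14.8 A

ΣG = 1/1.25 + 1/2.50 + 1/1.13 = 2.085.
By the current-divider rule, I = I_0 · G_k/ΣG = 34.9 × 0.4244 = 14.81 A.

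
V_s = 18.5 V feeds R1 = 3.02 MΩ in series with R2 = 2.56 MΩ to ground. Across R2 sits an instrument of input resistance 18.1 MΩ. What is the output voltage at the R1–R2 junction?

V_out ≈ 7.88 V

R2 ‖ R_L = (2.56 × 18.1)/(2.56 + 18.1) = 2.243 MΩ.
Voltage divider with the loaded lower leg: V_out = 18.5 × 2.243/(3.02 + 2.243) = 18.5 × 0.4262 = 7.884 V.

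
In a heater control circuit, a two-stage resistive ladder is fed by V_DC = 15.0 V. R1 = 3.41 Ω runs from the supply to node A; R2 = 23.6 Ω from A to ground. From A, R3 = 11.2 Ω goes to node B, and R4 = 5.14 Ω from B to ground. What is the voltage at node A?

The second stage (R3 + R4 = 16.34 Ω) loads node A in parallel with R2.
Effective lower resistance at A: R2 ‖ 16.34 = 9.655 Ω.
V_A = 15.0 × 9.655/(3.41 + 9.655) = 11.08 V.

V_A ≈ 11.1 V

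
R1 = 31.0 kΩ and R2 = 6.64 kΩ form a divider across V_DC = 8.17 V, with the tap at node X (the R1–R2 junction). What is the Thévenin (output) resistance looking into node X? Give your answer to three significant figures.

R_th ≈ 5.47 kΩ

Zeroing V_DC shorts the top of R1 to ground, so R_th = R1 ‖ R2 = 5.469 kΩ.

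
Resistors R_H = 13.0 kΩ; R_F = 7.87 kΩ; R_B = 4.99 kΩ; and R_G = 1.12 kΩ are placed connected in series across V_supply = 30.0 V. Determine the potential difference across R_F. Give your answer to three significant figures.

V ≈ 8.75 V

Series total: ΣR = 13.0 + 7.87 + 4.99 + 1.12 = 26.98 kΩ.
By the voltage-divider rule, V = 30.0 × 7.870/26.98 = 8.751 V.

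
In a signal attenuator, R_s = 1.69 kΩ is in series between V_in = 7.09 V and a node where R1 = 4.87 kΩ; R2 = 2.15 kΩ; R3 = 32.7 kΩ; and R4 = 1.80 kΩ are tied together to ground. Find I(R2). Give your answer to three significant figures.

I ≈ 1.06 mA

Combine the parallel branches: R_p = (1/4.87 + 1/2.15 + 1/32.7 + 1/1.80)⁻¹ = 0.7958 kΩ.
V_A = 7.09 × 0.7958/2.486 = 2.270 V.
I(R2) = V_A / R2 = 2.270/2.15 = 1.056 mA.
(Equivalently: I_total = 2.852 mA, then current-divider fraction G_k/ΣG = 0.3701.)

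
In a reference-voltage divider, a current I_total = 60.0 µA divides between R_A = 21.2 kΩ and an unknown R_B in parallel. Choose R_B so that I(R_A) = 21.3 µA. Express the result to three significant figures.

Two-branch current divider: I_A = I_total · R_B/(R_A + R_B).
21.3/60.0 = R_B/(R_A + R_B) → R_B = R_A · (0.3550)/(1 − 0.3550) = 21.2 × 0.5504 = 11.67 kΩ.

R_B ≈ 11.7 kΩ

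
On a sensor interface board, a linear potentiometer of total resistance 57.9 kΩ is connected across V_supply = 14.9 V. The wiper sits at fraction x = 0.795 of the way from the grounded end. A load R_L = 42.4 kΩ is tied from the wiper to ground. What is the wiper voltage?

Split the track: R_lower = x·R_p = 46.03 kΩ, R_upper = (1−x)·R_p = 11.87 kΩ.
(x·R_p) ‖ R_L = 22.07 kΩ.
Then V_out = V_supply · 22.07/(11.87 + 22.07) = 9.689 V.

V_out ≈ 9.69 V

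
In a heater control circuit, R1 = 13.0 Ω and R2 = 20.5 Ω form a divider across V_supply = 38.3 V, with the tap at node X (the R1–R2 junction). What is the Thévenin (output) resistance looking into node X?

R_th ≈ 7.96 Ω

Looking into X with the source shorted: R_th = R1·R2/(R1+R2) = 13.00 × 20.5/33.50 = 7.955 Ω.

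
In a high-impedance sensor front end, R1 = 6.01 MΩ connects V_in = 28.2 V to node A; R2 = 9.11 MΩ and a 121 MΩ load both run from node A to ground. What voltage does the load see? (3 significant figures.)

V_out ≈ 16.5 V

First combine the lower leg with the load: R2 ‖ R_L = 8.472 MΩ.
Voltage divider with the loaded lower leg: V_out = 28.2 × 8.472/(6.01 + 8.472) = 28.2 × 0.5850 = 16.50 V.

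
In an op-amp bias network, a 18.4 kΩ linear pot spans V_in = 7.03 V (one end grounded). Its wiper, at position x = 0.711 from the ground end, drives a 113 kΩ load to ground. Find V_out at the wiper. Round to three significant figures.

The pot divides into 5.318 kΩ above the wiper and 13.08 kΩ below.
Lower segment in parallel with the load: 13.08 ‖ 113 = 11.72 kΩ.
Loaded-divider output: V_out = 7.03 × 0.6880 = 4.837 V.
(Unloaded: V_out = x·V_in = 5.00 V.)

V_out ≈ 4.84 V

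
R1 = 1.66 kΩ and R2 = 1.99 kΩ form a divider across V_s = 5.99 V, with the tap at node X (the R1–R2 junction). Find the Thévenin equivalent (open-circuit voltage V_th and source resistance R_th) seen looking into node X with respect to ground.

With X open, the divider is unloaded: V_th = 5.99 × 1.99/3.650 = 3.266 V.
Zeroing V_s shorts the top of R1 to ground, so R_th = R1 ‖ R2 = 0.9050 kΩ.

V_th ≈ 3.27 V, R_th ≈ 0.905 kΩ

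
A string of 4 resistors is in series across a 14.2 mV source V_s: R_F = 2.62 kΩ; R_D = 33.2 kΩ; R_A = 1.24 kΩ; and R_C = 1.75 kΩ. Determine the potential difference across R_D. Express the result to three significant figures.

V ≈ 12.1 mV

ΣR = 2.62 + 33.2 + 1.24 + 1.75 = 38.81 kΩ.
V = V_s · R/ΣR = 14.2 × 0.8554 = 12.15 mV.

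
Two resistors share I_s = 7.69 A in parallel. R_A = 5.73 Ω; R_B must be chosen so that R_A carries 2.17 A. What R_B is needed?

In a two-way split, I_A/I_s = R_B/(R_A + R_B).
2.17/7.69 = R_B/(R_A + R_B) → R_B = R_A · (0.2822)/(1 − 0.2822) = 5.73 × 0.3931 = 2.253 Ω.

R_B ≈ 2.25 Ω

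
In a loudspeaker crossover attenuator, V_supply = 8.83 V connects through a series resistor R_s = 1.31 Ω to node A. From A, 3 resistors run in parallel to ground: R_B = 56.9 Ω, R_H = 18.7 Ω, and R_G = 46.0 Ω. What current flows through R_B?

I ≈ 0.138 A

Combine the parallel branches: R_p = (1/56.9 + 1/18.7 + 1/46.0)⁻¹ = 10.78 Ω.
V_A by voltage divider: V_A = 8.83 × 10.78/(1.31 + 10.78) = 7.873 V.
Branch current I = V_A/R_B = 7.873/56.9 = 0.1384 A.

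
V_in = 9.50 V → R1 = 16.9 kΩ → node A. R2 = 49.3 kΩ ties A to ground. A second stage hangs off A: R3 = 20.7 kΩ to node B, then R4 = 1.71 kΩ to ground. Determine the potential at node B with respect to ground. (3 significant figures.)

V_B ≈ 0.346 V

Looking into the second stage from A: R3 + R4 = 22.41 kΩ appears in parallel with R2.
R2 ‖ (R3+R4) = 15.41 kΩ.
First divider: V_A = V_in · 15.41/(16.9 + 15.41) = 4.530 V.
Then the unloaded second divider: V_B = V_A × R4/(R3+R4) = 4.530 × 0.07631 = 0.3457 V.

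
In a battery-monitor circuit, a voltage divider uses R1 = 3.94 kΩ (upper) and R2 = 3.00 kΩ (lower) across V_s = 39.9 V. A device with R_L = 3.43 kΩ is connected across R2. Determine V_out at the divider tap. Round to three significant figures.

V_out ≈ 11.5 V

First combine the lower leg with the load: R2 ‖ R_L = 1.600 kΩ.
Then V_out = V_s · R2'/(R1 + R2') = 39.9 × 1.600/5.540 = 11.53 V.
(Unloaded it would be 17.2 V; the load pulls it down.)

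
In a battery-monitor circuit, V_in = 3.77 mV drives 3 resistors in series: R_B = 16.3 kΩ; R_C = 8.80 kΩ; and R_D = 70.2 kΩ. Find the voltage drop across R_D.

Series total: ΣR = 16.3 + 8.80 + 70.2 = 95.30 kΩ.
By the voltage-divider rule, V = 3.77 × 70.20/95.30 = 2.777 mV.

V ≈ 2.78 mV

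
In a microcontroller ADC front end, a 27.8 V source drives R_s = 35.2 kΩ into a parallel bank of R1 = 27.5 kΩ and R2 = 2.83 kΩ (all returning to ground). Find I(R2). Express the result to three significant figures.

Combine the parallel branches: R_p = (1/27.5 + 1/2.83)⁻¹ = 2.566 kΩ.
V_A by voltage divider: V_A = 27.8 × 2.566/(35.2 + 2.566) = 1.889 V.
I(R2) = V_A / R2 = 1.889/2.83 = 0.6674 mA.

I ≈ 0.667 mA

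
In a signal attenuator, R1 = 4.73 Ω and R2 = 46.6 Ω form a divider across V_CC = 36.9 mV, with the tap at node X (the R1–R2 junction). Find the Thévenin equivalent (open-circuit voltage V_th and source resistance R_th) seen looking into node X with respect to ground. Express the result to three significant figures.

V_th ≈ 33.5 mV, R_th ≈ 4.29 Ω

Open-circuit (no load on X): V_th = V_CC · R2/(R1 + R2) = 36.9 × 46.6/(4.730 + 46.6) = 33.50 mV.
Zeroing V_CC shorts the top of R1 to ground, so R_th = R1 ‖ R2 = 4.294 Ω.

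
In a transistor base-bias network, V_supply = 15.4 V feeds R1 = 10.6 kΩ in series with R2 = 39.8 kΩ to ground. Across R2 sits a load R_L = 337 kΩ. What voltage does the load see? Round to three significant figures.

V_out ≈ 11.9 V

R2 ‖ R_L = (39.8 × 337)/(39.8 + 337) = 35.60 kΩ.
Now apply the divider: V_out = 15.4 × 0.7705 = 11.87 V.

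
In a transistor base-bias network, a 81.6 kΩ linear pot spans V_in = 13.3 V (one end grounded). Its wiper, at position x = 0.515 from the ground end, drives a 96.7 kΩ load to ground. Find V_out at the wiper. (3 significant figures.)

Split the track: R_lower = x·R_p = 42.02 kΩ, R_upper = (1−x)·R_p = 39.58 kΩ.
Lower segment in parallel with the load: 42.02 ‖ 96.7 = 29.29 kΩ.
V_out = 13.3 × 29.29/(39.58 + 29.29) = 5.657 V.
(Unloaded: V_out = x·V_in = 6.85 V.)

V_out ≈ 5.66 V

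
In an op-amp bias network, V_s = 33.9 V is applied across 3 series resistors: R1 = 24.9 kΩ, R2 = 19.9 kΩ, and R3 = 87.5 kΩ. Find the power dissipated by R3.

The common current is I = 33.9/132.3 = 0.2562 mA.
V(R3) = I·R = 22.42 V; P = V·I = 22.42 × 0.2562 = 5.745 mW.

P ≈ 5.74 mW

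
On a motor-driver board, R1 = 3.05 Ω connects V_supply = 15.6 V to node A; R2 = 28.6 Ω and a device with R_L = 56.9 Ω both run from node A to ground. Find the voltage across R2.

First combine the lower leg with the load: R2 ‖ R_L = 19.03 Ω.
Now apply the divider: V_out = 15.6 × 0.8619 = 13.45 V.

V_out ≈ 13.4 V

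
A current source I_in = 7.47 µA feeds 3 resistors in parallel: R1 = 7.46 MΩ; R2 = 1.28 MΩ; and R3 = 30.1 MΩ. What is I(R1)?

I ≈ 1.06 µA

Total conductance ΣG = 1/7.46 + 1/1.28 + 1/30.1 = 0.9485 (units of 1/MΩ).
Current divider: I(R1) = I_in · G_k/ΣG = 7.47 × (0.1340/0.9485) = 7.47 × 0.1413 = 1.056 µA.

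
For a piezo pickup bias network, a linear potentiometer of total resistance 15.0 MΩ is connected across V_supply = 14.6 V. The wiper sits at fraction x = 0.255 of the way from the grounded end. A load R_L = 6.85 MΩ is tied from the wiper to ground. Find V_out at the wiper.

V_out ≈ 2.63 V

Lower segment x·R_p = 3.825 MΩ; upper segment (1−x)·R_p = 11.18 MΩ.
(x·R_p) ‖ R_L = 2.454 MΩ.
Then V_out = V_supply · 2.454/(11.18 + 2.454) = 2.629 V.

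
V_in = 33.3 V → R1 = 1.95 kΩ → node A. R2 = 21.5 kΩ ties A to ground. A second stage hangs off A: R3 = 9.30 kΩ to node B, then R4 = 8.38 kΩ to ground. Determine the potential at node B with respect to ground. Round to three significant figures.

The second stage (R3 + R4 = 17.68 kΩ) loads node A in parallel with R2.
Effective lower resistance at A: R2 ‖ 17.68 = 9.702 kΩ.
First divider: V_A = V_in · 9.702/(1.95 + 9.702) = 27.73 V.
Stage 2 is unloaded, so V_B = V_A · R4/(R3+R4) = 27.73 × 8.38/17.68 = 13.14 V.

V_B ≈ 13.1 V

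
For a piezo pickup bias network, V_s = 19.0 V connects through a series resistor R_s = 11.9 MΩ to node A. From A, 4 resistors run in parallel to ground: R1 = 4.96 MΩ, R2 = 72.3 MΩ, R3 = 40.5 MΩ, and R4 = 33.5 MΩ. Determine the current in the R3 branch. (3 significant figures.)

I ≈ 0.111 µA

Parallel bank: R_p = 1/(1/4.96 + 1/72.3 + 1/40.5 + 1/33.5) = 3.704 MΩ.
V_A = 19.0 × 3.704/15.60 = 4.510 V.
Branch current I = V_A/R3 = 4.510/40.5 = 0.1114 µA.
(Check via current divider: I_total = 1.218 µA; share G_k/ΣG = 0.09145 → same result.)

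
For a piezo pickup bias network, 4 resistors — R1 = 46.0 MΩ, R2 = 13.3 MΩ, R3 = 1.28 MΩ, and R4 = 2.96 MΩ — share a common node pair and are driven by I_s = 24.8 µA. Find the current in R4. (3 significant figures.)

I ≈ 6.89 µA

Conductances: ΣG = 1/46.0 + 1/13.3 + 1/1.28 + 1/2.96 = 1.216 (1/MΩ).
Current divider: I(R4) = I_s · G_k/ΣG = 24.8 × (0.3378/1.216) = 24.8 × 0.2778 = 6.890 µA.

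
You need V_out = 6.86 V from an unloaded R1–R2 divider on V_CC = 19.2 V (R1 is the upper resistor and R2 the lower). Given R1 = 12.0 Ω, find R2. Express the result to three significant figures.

R2 ≈ 6.67 Ω

Required fraction k = V_out/V_CC = 0.3573.
R2 = R1 · 0.3573/(1 − 0.3573) = 6.671 Ω.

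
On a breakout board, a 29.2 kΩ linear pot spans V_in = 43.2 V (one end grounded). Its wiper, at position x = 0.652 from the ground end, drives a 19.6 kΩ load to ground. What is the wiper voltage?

V_out ≈ 21.1 V

Split the track: R_lower = x·R_p = 19.04 kΩ, R_upper = (1−x)·R_p = 10.16 kΩ.
R_L loads the lower segment: effective lower R = 9.658 kΩ.
Loaded-divider output: V_out = 43.2 × 0.4873 = 21.05 V.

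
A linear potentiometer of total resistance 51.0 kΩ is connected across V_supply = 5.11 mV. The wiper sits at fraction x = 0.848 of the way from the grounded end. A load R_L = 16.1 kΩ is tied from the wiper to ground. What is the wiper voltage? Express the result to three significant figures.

Lower segment x·R_p = 43.25 kΩ; upper segment (1−x)·R_p = 7.752 kΩ.
(x·R_p) ‖ R_L = 11.73 kΩ.
Loaded-divider output: V_out = 5.11 × 0.6021 = 3.077 mV.

V_out ≈ 3.08 mV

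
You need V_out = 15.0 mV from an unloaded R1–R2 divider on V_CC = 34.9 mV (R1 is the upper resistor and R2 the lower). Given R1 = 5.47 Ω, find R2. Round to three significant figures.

The divider ratio is R2/(R1+R2) = 15.0/34.9 = 0.4298.
R2 = R1 · 0.4298/(1 − 0.4298) = 4.123 Ω.

R2 ≈ 4.12 Ω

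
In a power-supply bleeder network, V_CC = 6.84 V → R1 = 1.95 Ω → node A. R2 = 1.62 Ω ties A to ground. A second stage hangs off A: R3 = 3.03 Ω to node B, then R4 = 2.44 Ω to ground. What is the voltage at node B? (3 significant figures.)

Looking into the second stage from A: R3 + R4 = 5.470 Ω appears in parallel with R2.
R2 ‖ (R3+R4) = 1.250 Ω.
So V_A = 6.84 × 0.3906 = 2.672 V.
Then the unloaded second divider: V_B = V_A × R4/(R3+R4) = 2.672 × 0.4461 = 1.192 V.

V_B ≈ 1.19 V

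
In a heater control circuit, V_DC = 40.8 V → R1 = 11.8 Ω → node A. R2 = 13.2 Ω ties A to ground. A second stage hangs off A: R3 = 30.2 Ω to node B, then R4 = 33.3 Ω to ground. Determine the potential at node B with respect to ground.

V_B ≈ 10.3 V

The second stage (R3 + R4 = 63.50 Ω) loads node A in parallel with R2.
R2 ‖ (R3+R4) = 10.93 Ω.
So V_A = 40.8 × 0.4808 = 19.62 V.
Stage 2 is unloaded, so V_B = V_A · R4/(R3+R4) = 19.62 × 33.3/63.50 = 10.29 V.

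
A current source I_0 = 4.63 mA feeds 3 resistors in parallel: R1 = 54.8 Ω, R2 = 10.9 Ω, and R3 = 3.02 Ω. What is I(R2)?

Total conductance ΣG = 1/54.8 + 1/10.9 + 1/3.02 = 0.4411 (units of 1/Ω).
Current divider: I(R2) = I_0 · G_k/ΣG = 4.63 × (0.09174/0.4411) = 4.63 × 0.2080 = 0.9629 mA.

I ≈ 0.963 mA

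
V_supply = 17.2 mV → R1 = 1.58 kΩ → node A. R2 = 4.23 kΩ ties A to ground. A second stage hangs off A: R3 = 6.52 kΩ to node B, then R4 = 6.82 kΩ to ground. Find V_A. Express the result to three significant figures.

Node A sees R2 in parallel with the series input of stage 2, R3 + R4 = 13.34 kΩ.
R2 ‖ (R3+R4) = 3.212 kΩ.
So V_A = 17.2 × 0.6703 = 11.53 mV.

V_A ≈ 11.5 mV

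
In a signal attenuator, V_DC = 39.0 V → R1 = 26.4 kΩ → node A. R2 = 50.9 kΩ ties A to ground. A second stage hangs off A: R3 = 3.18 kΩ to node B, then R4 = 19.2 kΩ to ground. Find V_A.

Looking into the second stage from A: R3 + R4 = 22.38 kΩ appears in parallel with R2.
Effective lower resistance at A: R2 ‖ 22.38 = 15.55 kΩ.
V_A = 39.0 × 15.55/(26.4 + 15.55) = 14.45 V.

V_A ≈ 14.5 V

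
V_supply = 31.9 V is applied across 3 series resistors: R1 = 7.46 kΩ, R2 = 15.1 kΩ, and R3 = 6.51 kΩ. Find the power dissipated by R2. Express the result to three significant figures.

ΣR = 29.07 kΩ → I = 31.9/29.07 = 1.097 mA.
P(R2) = I²·R2 = (1.097)² × 15.1 = 18.18 mW.

P ≈ 18.2 mW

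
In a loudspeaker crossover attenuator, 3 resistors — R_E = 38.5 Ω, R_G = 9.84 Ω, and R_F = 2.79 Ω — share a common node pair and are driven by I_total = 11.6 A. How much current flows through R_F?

I ≈ 8.55 A

Total conductance ΣG = 1/38.5 + 1/9.84 + 1/2.79 = 0.4860 (units of 1/Ω).
R_F takes the fraction G_k/ΣG = 0.3584/0.4860 = 0.7375, so I = 11.6 × 0.7375 = 8.555 A.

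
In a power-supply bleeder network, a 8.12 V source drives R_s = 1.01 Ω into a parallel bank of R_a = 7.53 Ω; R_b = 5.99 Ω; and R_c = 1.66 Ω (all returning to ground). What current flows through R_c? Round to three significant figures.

I ≈ 2.56 A

Equivalent of the parallel group: R_p = 1.108 Ω.
Node voltage V_A = V_DC · R_p/(R_s + R_p) = 8.12 × 0.5232 = 4.249 V.
Branch current I = V_A/R_c = 4.249/1.66 = 2.559 A.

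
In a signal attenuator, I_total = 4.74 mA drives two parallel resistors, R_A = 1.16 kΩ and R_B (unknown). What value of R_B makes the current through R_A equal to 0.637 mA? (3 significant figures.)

In a two-way split, I_A/I_total = R_B/(R_A + R_B).
0.637/4.74 = R_B/(R_A + R_B) → R_B = R_A · (0.1344)/(1 − 0.1344) = 1.16 × 0.1553 = 0.1801 kΩ.

R_B ≈ 0.180 kΩ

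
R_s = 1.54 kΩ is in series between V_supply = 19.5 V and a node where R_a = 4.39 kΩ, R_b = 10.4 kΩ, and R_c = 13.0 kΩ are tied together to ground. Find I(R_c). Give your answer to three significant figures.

I ≈ 0.927 mA

Combine the parallel branches: R_p = (1/4.39 + 1/10.4 + 1/13.0)⁻¹ = 2.495 kΩ.
V_A by voltage divider: V_A = 19.5 × 2.495/(1.54 + 2.495) = 12.06 V.
I(R_c) = V_A / R_c = 12.06/13.0 = 0.9275 mA.
(Equivalently: I_total = 4.833 mA, then current-divider fraction G_k/ΣG = 0.1919.)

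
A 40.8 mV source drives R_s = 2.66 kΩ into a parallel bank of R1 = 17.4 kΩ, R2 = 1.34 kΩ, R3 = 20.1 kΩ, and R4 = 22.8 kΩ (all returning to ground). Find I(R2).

Combine the parallel branches: R_p = (1/17.4 + 1/1.34 + 1/20.1 + 1/22.8)⁻¹ = 1.114 kΩ.
V_A by voltage divider: V_A = 40.8 × 1.114/(2.66 + 1.114) = 12.05 mV.
Branch current I = V_A/R2 = 12.05/1.34 = 8.990 µA.
(Equivalently: I_total = 10.81 µA, then current-divider fraction G_k/ΣG = 0.8316.)

I ≈ 8.99 µA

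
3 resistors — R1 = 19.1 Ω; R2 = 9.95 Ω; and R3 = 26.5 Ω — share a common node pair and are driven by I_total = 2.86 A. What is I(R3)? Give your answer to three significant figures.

I ≈ 0.566 A

Total conductance ΣG = 1/19.1 + 1/9.95 + 1/26.5 = 0.1906 (units of 1/Ω).
R3 takes the fraction G_k/ΣG = 0.03774/0.1906 = 0.1980, so I = 2.86 × 0.1980 = 0.5663 A.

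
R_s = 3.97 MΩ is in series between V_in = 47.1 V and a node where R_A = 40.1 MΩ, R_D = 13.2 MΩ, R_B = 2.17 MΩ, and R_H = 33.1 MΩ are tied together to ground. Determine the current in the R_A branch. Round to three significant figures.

Parallel bank: R_p = 1/(1/40.1 + 1/13.2 + 1/2.17 + 1/33.1) = 1.690 MΩ.
V_A by voltage divider: V_A = 47.1 × 1.690/(3.97 + 1.690) = 14.06 V.
I(R_A) = V_A / R_A = 14.06/40.1 = 0.3507 µA.
(Equivalently: I_total = 8.322 µA, then current-divider fraction G_k/ΣG = 0.04214.)

I ≈ 0.351 µA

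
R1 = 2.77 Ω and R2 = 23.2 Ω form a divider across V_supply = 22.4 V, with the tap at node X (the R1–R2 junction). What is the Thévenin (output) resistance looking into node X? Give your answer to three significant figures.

Looking into X with the source shorted: R_th = R1·R2/(R1+R2) = 2.770 × 23.2/25.97 = 2.475 Ω.

R_th ≈ 2.47 Ω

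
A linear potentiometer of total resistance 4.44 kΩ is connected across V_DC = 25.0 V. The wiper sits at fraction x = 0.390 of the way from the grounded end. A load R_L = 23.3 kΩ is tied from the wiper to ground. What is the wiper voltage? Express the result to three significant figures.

V_out ≈ 9.33 V

The pot divides into 2.708 kΩ above the wiper and 1.732 kΩ below.
R_L loads the lower segment: effective lower R = 1.612 kΩ.
Loaded-divider output: V_out = 25.0 × 0.3731 = 9.327 V.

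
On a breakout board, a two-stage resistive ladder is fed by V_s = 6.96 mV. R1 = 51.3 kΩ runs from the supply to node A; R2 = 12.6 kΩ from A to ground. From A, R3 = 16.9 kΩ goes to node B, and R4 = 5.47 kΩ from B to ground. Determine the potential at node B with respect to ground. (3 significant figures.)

Looking into the second stage from A: R3 + R4 = 22.37 kΩ appears in parallel with R2.
R2 ‖ (R3+R4) = 8.060 kΩ.
V_A = 6.96 × 8.060/(51.3 + 8.060) = 0.9451 mV.
Stage 2 is unloaded, so V_B = V_A · R4/(R3+R4) = 0.9451 × 5.47/22.37 = 0.2311 mV.

V_B ≈ 0.231 mV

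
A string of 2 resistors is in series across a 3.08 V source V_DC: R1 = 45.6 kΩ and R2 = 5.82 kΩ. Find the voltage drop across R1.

V ≈ 2.73 V

ΣR = 45.6 + 5.82 = 51.42 kΩ.
By the voltage-divider rule, V = 3.08 × 45.60/51.42 = 2.731 V.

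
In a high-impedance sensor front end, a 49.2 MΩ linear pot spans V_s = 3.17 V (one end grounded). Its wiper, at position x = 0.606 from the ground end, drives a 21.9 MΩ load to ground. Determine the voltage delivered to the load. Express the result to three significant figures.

V_out ≈ 1.25 V

Split the track: R_lower = x·R_p = 29.82 MΩ, R_upper = (1−x)·R_p = 19.38 MΩ.
R_L loads the lower segment: effective lower R = 12.63 MΩ.
Loaded-divider output: V_out = 3.17 × 0.3944 = 1.250 V.
(Unloaded: V_out = x·V_s = 1.92 V.)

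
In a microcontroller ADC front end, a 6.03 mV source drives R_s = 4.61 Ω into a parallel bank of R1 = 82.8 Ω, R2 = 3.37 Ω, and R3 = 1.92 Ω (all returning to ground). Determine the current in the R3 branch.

Combine the parallel branches: R_p = (1/82.8 + 1/3.37 + 1/1.92)⁻¹ = 1.205 Ω.
Node voltage V_A = V_s · R_p/(R_s + R_p) = 6.03 × 0.2073 = 1.250 mV.
I(R3) = V_A / R3 = 1.250/1.92 = 0.6510 mA.

I ≈ 0.651 mA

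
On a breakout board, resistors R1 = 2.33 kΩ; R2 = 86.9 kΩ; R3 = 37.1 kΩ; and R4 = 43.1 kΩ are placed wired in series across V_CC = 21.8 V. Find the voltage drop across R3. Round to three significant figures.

ΣR = 2.33 + 86.9 + 37.1 + 43.1 = 169.4 kΩ.
Voltage divider: V = V_CC · (37.10 / 169.4) = 21.8 × 0.2190 = 4.774 V.

V ≈ 4.77 V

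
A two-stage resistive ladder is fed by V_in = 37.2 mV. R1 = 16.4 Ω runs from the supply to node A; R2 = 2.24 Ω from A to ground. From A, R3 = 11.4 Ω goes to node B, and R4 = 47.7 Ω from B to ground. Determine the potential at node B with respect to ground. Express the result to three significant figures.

Looking into the second stage from A: R3 + R4 = 59.10 Ω appears in parallel with R2.
Effective lower resistance at A: R2 ‖ 59.10 = 2.158 Ω.
V_A = 37.2 × 2.158/(16.4 + 2.158) = 4.326 mV.
V_B = V_A × 0.8071 = 3.492 mV.

V_B ≈ 3.49 mV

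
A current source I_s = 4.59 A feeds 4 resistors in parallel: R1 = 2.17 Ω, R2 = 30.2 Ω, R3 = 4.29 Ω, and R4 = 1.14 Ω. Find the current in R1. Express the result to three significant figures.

I ≈ 1.32 A

Total conductance ΣG = 1/2.17 + 1/30.2 + 1/4.29 + 1/1.14 = 1.604 (units of 1/Ω).
By the current-divider rule, I = I_s · G_k/ΣG = 4.59 × 0.2873 = 1.319 A.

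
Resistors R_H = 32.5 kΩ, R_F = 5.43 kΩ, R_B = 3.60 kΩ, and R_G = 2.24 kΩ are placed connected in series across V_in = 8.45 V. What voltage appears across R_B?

Total series resistance ΣR = 32.5 + 5.43 + 3.60 + 2.24 = 43.77 kΩ.
By the voltage-divider rule, V = 8.45 × 3.600/43.77 = 0.6950 V.

V ≈ 0.695 V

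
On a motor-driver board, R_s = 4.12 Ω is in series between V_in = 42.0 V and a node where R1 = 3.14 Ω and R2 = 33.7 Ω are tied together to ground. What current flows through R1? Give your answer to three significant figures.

I ≈ 5.49 A

Combine the parallel branches: R_p = (1/3.14 + 1/33.7)⁻¹ = 2.872 Ω.
V_A by voltage divider: V_A = 42.0 × 2.872/(4.12 + 2.872) = 17.25 V.
I(R1) = V_A / R1 = 17.25/3.14 = 5.495 A.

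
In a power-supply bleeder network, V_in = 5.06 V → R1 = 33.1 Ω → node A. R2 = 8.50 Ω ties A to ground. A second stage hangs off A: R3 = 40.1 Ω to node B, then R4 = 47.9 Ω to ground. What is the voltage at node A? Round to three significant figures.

V_A ≈ 0.960 V

Looking into the second stage from A: R3 + R4 = 88.00 Ω appears in parallel with R2.
Effective lower resistance at A: R2 ‖ 88.00 = 7.751 Ω.
V_A = 5.06 × 7.751/(33.1 + 7.751) = 0.9601 V.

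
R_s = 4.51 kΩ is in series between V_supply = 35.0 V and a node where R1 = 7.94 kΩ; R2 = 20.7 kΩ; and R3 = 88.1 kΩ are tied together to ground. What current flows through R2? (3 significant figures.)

I ≈ 0.920 mA

Combine the parallel branches: R_p = (1/7.94 + 1/20.7 + 1/88.1)⁻¹ = 5.388 kΩ.
Node voltage V_A = V_supply · R_p/(R_s + R_p) = 35.0 × 0.5443 = 19.05 V.
Branch current I = V_A/R2 = 19.05/20.7 = 0.9204 mA.
(Equivalently: I_total = 3.536 mA, then current-divider fraction G_k/ΣG = 0.2603.)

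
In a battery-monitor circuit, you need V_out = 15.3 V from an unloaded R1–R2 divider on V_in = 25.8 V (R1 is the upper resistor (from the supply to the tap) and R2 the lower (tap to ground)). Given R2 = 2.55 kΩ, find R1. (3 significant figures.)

R1 ≈ 1.75 kΩ

V_out/V_in = R2/(R1+R2) = 0.5930.
R1 = R2·(1/k − 1) = 2.55 × 0.6863 = 1.750 kΩ.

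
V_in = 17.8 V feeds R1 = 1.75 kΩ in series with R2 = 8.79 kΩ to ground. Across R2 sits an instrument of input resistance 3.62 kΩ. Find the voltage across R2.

The load sits in parallel with R2, giving an effective lower resistance R2' = R2·R_L/(R2+R_L) = 2.564 kΩ.
Now apply the divider: V_out = 17.8 × 0.5943 = 10.58 V.
(Unloaded it would be 14.8 V; the load pulls it down.)

V_out ≈ 10.6 V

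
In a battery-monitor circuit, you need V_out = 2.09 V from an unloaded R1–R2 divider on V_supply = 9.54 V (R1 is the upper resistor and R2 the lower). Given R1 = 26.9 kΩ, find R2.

The divider ratio is R2/(R1+R2) = 2.09/9.54 = 0.2191.
Rearranging, R2 = R1·k/(1−k) = 26.9 × 0.2805 = 7.546 kΩ.

R2 ≈ 7.55 kΩ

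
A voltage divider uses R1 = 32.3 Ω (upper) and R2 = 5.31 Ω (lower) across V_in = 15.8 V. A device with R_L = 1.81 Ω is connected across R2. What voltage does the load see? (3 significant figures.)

The load sits in parallel with R2, giving an effective lower resistance R2' = R2·R_L/(R2+R_L) = 1.350 Ω.
Now apply the divider: V_out = 15.8 × 0.04012 = 0.6338 V.
(Unloaded it would be 2.23 V; the load pulls it down.)

V_out ≈ 0.634 V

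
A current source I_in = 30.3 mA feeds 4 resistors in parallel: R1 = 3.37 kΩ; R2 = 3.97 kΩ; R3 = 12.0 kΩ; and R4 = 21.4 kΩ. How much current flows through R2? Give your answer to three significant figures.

I ≈ 11.2 mA

ΣG = 1/3.37 + 1/3.97 + 1/12.0 + 1/21.4 = 0.6787.
By the current-divider rule, I = I_in · G_k/ΣG = 30.3 × 0.3711 = 11.25 mA.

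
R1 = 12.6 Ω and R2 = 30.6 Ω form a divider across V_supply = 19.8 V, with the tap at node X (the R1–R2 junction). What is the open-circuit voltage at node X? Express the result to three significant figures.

V_th ≈ 14.0 V

Open-circuit (no load on X): V_th = V_supply · R2/(R1 + R2) = 19.8 × 30.6/(12.60 + 30.6) = 14.02 V.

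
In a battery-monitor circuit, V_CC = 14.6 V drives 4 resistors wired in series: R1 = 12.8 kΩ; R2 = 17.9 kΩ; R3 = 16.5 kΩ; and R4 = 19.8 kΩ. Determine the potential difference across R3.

V ≈ 3.60 V

Total series resistance ΣR = 12.8 + 17.9 + 16.5 + 19.8 = 67.00 kΩ.
Voltage divider: V = V_CC · (16.50 / 67.00) = 14.6 × 0.2463 = 3.596 V.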